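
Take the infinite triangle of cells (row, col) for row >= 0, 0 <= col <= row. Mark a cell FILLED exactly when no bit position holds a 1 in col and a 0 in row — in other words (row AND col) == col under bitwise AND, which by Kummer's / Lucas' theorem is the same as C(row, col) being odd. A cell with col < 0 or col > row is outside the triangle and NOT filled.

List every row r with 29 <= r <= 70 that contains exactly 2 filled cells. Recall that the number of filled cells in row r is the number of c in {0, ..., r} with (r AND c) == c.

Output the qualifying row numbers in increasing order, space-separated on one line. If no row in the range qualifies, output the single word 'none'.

Row r has 2^popcount(r) filled cells, so we need popcount(r) = log2(2) = 1.
Scan r = 29..70 and keep those with exactly 1 one-bits:
r=29=11101 popcount=4 -> skip
r=30=11110 popcount=4 -> skip
r=31=11111 popcount=5 -> skip
r=32=100000 popcount=1 -> KEEP
r=33=100001 popcount=2 -> skip
r=34=100010 popcount=2 -> skip
r=35=100011 popcount=3 -> skip
r=36=100100 popcount=2 -> skip
r=37=100101 popcount=3 -> skip
r=38=100110 popcount=3 -> skip
r=39=100111 popcount=4 -> skip
r=40=101000 popcount=2 -> skip
r=41=101001 popcount=3 -> skip
r=42=101010 popcount=3 -> skip
r=43=101011 popcount=4 -> skip
r=44=101100 popcount=3 -> skip
r=45=101101 popcount=4 -> skip
r=46=101110 popcount=4 -> skip
r=47=101111 popcount=5 -> skip
r=48=110000 popcount=2 -> skip
r=49=110001 popcount=3 -> skip
r=50=110010 popcount=3 -> skip
r=51=110011 popcount=4 -> skip
r=52=110100 popcount=3 -> skip
r=53=110101 popcount=4 -> skip
r=54=110110 popcount=4 -> skip
r=55=110111 popcount=5 -> skip
r=56=111000 popcount=3 -> skip
r=57=111001 popcount=4 -> skip
r=58=111010 popcount=4 -> skip
r=59=111011 popcount=5 -> skip
r=60=111100 popcount=4 -> skip
r=61=111101 popcount=5 -> skip
r=62=111110 popcount=5 -> skip
r=63=111111 popcount=6 -> skip
r=64=1000000 popcount=1 -> KEEP
r=65=1000001 popcount=2 -> skip
r=66=1000010 popcount=2 -> skip
r=67=1000011 popcount=3 -> skip
r=68=1000100 popcount=2 -> skip
r=69=1000101 popcount=3 -> skip
r=70=1000110 popcount=3 -> skip
Kept rows: 32 64

Answer: 32 64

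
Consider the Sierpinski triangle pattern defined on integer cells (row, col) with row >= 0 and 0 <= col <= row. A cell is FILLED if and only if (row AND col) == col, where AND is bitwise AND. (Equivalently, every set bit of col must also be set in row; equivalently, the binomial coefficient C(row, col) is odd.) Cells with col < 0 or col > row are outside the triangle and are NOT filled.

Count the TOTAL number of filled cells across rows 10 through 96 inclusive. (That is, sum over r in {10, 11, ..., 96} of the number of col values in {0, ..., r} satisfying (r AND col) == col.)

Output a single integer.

r10=1010 pc2: +4 =4
r11=1011 pc3: +8 =12
r12=1100 pc2: +4 =16
r13=1101 pc3: +8 =24
r14=1110 pc3: +8 =32
r15=1111 pc4: +16 =48
r16=10000 pc1: +2 =50
r17=10001 pc2: +4 =54
r18=10010 pc2: +4 =58
r19=10011 pc3: +8 =66
r20=10100 pc2: +4 =70
r21=10101 pc3: +8 =78
r22=10110 pc3: +8 =86
r23=10111 pc4: +16 =102
r24=11000 pc2: +4 =106
r25=11001 pc3: +8 =114
r26=11010 pc3: +8 =122
r27=11011 pc4: +16 =138
r28=11100 pc3: +8 =146
r29=11101 pc4: +16 =162
r30=11110 pc4: +16 =178
r31=11111 pc5: +32 =210
r32=100000 pc1: +2 =212
r33=100001 pc2: +4 =216
r34=100010 pc2: +4 =220
r35=100011 pc3: +8 =228
r36=100100 pc2: +4 =232
r37=100101 pc3: +8 =240
r38=100110 pc3: +8 =248
r39=100111 pc4: +16 =264
r40=101000 pc2: +4 =268
r41=101001 pc3: +8 =276
r42=101010 pc3: +8 =284
r43=101011 pc4: +16 =300
r44=101100 pc3: +8 =308
r45=101101 pc4: +16 =324
r46=101110 pc4: +16 =340
r47=101111 pc5: +32 =372
r48=110000 pc2: +4 =376
r49=110001 pc3: +8 =384
r50=110010 pc3: +8 =392
r51=110011 pc4: +16 =408
r52=110100 pc3: +8 =416
r53=110101 pc4: +16 =432
r54=110110 pc4: +16 =448
r55=110111 pc5: +32 =480
r56=111000 pc3: +8 =488
r57=111001 pc4: +16 =504
r58=111010 pc4: +16 =520
r59=111011 pc5: +32 =552
r60=111100 pc4: +16 =568
r61=111101 pc5: +32 =600
r62=111110 pc5: +32 =632
r63=111111 pc6: +64 =696
r64=1000000 pc1: +2 =698
r65=1000001 pc2: +4 =702
r66=1000010 pc2: +4 =706
r67=1000011 pc3: +8 =714
r68=1000100 pc2: +4 =718
r69=1000101 pc3: +8 =726
r70=1000110 pc3: +8 =734
r71=1000111 pc4: +16 =750
r72=1001000 pc2: +4 =754
r73=1001001 pc3: +8 =762
r74=1001010 pc3: +8 =770
r75=1001011 pc4: +16 =786
r76=1001100 pc3: +8 =794
r77=1001101 pc4: +16 =810
r78=1001110 pc4: +16 =826
r79=1001111 pc5: +32 =858
r80=1010000 pc2: +4 =862
r81=1010001 pc3: +8 =870
r82=1010010 pc3: +8 =878
r83=1010011 pc4: +16 =894
r84=1010100 pc3: +8 =902
r85=1010101 pc4: +16 =918
r86=1010110 pc4: +16 =934
r87=1010111 pc5: +32 =966
r88=1011000 pc3: +8 =974
r89=1011001 pc4: +16 =990
r90=1011010 pc4: +16 =1006
r91=1011011 pc5: +32 =1038
r92=1011100 pc4: +16 =1054
r93=1011101 pc5: +32 =1086
r94=1011110 pc5: +32 =1118
r95=1011111 pc6: +64 =1182
r96=1100000 pc2: +4 =1186

Answer: 1186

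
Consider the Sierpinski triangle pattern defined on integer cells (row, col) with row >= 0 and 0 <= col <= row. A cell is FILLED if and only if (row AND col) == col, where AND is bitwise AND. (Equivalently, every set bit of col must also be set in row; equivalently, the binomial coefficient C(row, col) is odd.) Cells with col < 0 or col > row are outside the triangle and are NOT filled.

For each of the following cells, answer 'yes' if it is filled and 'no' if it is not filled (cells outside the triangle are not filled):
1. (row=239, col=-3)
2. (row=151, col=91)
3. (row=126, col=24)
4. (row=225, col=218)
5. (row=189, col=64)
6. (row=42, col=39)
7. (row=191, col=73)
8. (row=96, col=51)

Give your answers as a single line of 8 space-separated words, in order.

(239,-3): col outside [0, 239] -> not filled
(151,91): row=0b10010111, col=0b1011011, row AND col = 0b10011 = 19; 19 != 91 -> empty
(126,24): row=0b1111110, col=0b11000, row AND col = 0b11000 = 24; 24 == 24 -> filled
(225,218): row=0b11100001, col=0b11011010, row AND col = 0b11000000 = 192; 192 != 218 -> empty
(189,64): row=0b10111101, col=0b1000000, row AND col = 0b0 = 0; 0 != 64 -> empty
(42,39): row=0b101010, col=0b100111, row AND col = 0b100010 = 34; 34 != 39 -> empty
(191,73): row=0b10111111, col=0b1001001, row AND col = 0b1001 = 9; 9 != 73 -> empty
(96,51): row=0b1100000, col=0b110011, row AND col = 0b100000 = 32; 32 != 51 -> empty

Answer: no no yes no no no no no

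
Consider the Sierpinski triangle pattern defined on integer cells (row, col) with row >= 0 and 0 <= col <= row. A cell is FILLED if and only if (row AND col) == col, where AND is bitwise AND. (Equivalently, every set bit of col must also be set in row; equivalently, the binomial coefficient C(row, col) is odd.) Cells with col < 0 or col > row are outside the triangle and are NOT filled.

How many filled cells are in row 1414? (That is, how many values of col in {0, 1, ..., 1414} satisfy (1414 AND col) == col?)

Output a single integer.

Answer: 32

Derivation:
1414 in binary = 10110000110
popcount(1414) = number of 1-bits in 10110000110 = 5
A col c satisfies (1414 AND c) == c iff every set bit of c is also set in 1414; each of the 5 set bits of 1414 can independently be on or off in c.
count = 2^5 = 32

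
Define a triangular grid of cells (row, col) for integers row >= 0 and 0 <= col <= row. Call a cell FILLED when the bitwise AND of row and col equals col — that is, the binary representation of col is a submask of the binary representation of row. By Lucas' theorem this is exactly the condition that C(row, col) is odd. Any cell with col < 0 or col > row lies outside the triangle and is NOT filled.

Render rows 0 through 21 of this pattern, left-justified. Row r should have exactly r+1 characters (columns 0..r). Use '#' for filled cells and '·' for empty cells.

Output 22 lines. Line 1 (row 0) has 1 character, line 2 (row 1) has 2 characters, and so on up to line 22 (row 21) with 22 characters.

Answer: #
##
#·#
####
#···#
##··##
#·#·#·#
########
#·······#
##······##
#·#·····#·#
####····####
#···#···#···#
##··##··##··##
#·#·#·#·#·#·#·#
################
#···············#
##··············##
#·#·············#·#
####············####
#···#···········#···#
##··##··········##··##

Derivation:
r0=0: #
r1=1: ##
r2=10: #·#
r3=11: ####
r4=100: #···#
r5=101: ##··##
r6=110: #·#·#·#
r7=111: ########
r8=1000: #·······#
r9=1001: ##······##
r10=1010: #·#·····#·#
r11=1011: ####····####
r12=1100: #···#···#···#
r13=1101: ##··##··##··##
r14=1110: #·#·#·#·#·#·#·#
r15=1111: ################
r16=10000: #···············#
r17=10001: ##··············##
r18=10010: #·#·············#·#
r19=10011: ####············####
r20=10100: #···#···········#···#
r21=10101: ##··##··········##··##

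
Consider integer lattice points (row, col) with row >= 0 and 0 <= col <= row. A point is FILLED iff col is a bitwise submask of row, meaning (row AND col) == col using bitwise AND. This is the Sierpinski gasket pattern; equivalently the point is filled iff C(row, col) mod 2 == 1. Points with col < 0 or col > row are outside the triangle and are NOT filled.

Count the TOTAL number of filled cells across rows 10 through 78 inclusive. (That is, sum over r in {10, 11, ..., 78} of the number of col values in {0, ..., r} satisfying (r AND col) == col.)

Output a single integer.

Answer: 826

Derivation:
r10=1010 pc2: +4 =4
r11=1011 pc3: +8 =12
r12=1100 pc2: +4 =16
r13=1101 pc3: +8 =24
r14=1110 pc3: +8 =32
r15=1111 pc4: +16 =48
r16=10000 pc1: +2 =50
r17=10001 pc2: +4 =54
r18=10010 pc2: +4 =58
r19=10011 pc3: +8 =66
r20=10100 pc2: +4 =70
r21=10101 pc3: +8 =78
r22=10110 pc3: +8 =86
r23=10111 pc4: +16 =102
r24=11000 pc2: +4 =106
r25=11001 pc3: +8 =114
r26=11010 pc3: +8 =122
r27=11011 pc4: +16 =138
r28=11100 pc3: +8 =146
r29=11101 pc4: +16 =162
r30=11110 pc4: +16 =178
r31=11111 pc5: +32 =210
r32=100000 pc1: +2 =212
r33=100001 pc2: +4 =216
r34=100010 pc2: +4 =220
r35=100011 pc3: +8 =228
r36=100100 pc2: +4 =232
r37=100101 pc3: +8 =240
r38=100110 pc3: +8 =248
r39=100111 pc4: +16 =264
r40=101000 pc2: +4 =268
r41=101001 pc3: +8 =276
r42=101010 pc3: +8 =284
r43=101011 pc4: +16 =300
r44=101100 pc3: +8 =308
r45=101101 pc4: +16 =324
r46=101110 pc4: +16 =340
r47=101111 pc5: +32 =372
r48=110000 pc2: +4 =376
r49=110001 pc3: +8 =384
r50=110010 pc3: +8 =392
r51=110011 pc4: +16 =408
r52=110100 pc3: +8 =416
r53=110101 pc4: +16 =432
r54=110110 pc4: +16 =448
r55=110111 pc5: +32 =480
r56=111000 pc3: +8 =488
r57=111001 pc4: +16 =504
r58=111010 pc4: +16 =520
r59=111011 pc5: +32 =552
r60=111100 pc4: +16 =568
r61=111101 pc5: +32 =600
r62=111110 pc5: +32 =632
r63=111111 pc6: +64 =696
r64=1000000 pc1: +2 =698
r65=1000001 pc2: +4 =702
r66=1000010 pc2: +4 =706
r67=1000011 pc3: +8 =714
r68=1000100 pc2: +4 =718
r69=1000101 pc3: +8 =726
r70=1000110 pc3: +8 =734
r71=1000111 pc4: +16 =750
r72=1001000 pc2: +4 =754
r73=1001001 pc3: +8 =762
r74=1001010 pc3: +8 =770
r75=1001011 pc4: +16 =786
r76=1001100 pc3: +8 =794
r77=1001101 pc4: +16 =810
r78=1001110 pc4: +16 =826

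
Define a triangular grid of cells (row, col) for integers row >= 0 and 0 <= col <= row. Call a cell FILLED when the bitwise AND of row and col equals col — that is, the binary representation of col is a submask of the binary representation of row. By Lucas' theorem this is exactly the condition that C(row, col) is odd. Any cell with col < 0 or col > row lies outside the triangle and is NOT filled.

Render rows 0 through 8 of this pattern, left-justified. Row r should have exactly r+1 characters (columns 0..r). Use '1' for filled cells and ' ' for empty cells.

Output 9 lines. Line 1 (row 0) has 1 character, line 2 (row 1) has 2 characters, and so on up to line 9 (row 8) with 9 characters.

r0=0: 1
r1=1: 11
r2=10: 1 1
r3=11: 1111
r4=100: 1   1
r5=101: 11  11
r6=110: 1 1 1 1
r7=111: 11111111
r8=1000: 1       1

Answer: 1
11
1 1
1111
1   1
11  11
1 1 1 1
11111111
1       1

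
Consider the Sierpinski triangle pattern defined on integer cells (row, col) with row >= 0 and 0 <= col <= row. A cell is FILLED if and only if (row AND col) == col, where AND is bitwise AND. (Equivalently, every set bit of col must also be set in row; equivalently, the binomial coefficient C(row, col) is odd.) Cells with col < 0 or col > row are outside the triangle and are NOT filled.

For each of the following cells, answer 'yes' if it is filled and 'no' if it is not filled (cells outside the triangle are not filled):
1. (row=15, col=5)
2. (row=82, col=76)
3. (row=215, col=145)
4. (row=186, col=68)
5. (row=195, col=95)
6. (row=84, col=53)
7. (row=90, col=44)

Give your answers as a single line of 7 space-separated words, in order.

(15,5): row=0b1111, col=0b101, row AND col = 0b101 = 5; 5 == 5 -> filled
(82,76): row=0b1010010, col=0b1001100, row AND col = 0b1000000 = 64; 64 != 76 -> empty
(215,145): row=0b11010111, col=0b10010001, row AND col = 0b10010001 = 145; 145 == 145 -> filled
(186,68): row=0b10111010, col=0b1000100, row AND col = 0b0 = 0; 0 != 68 -> empty
(195,95): row=0b11000011, col=0b1011111, row AND col = 0b1000011 = 67; 67 != 95 -> empty
(84,53): row=0b1010100, col=0b110101, row AND col = 0b10100 = 20; 20 != 53 -> empty
(90,44): row=0b1011010, col=0b101100, row AND col = 0b1000 = 8; 8 != 44 -> empty

Answer: yes no yes no no no no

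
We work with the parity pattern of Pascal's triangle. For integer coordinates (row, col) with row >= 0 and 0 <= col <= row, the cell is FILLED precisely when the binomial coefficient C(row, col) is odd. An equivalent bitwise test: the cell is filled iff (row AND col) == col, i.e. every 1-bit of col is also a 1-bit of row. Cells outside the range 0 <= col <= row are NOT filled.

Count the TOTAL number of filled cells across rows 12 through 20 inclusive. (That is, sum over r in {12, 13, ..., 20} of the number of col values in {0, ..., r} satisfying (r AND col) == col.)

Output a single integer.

r12=1100 pc2: +4 =4
r13=1101 pc3: +8 =12
r14=1110 pc3: +8 =20
r15=1111 pc4: +16 =36
r16=10000 pc1: +2 =38
r17=10001 pc2: +4 =42
r18=10010 pc2: +4 =46
r19=10011 pc3: +8 =54
r20=10100 pc2: +4 =58

Answer: 58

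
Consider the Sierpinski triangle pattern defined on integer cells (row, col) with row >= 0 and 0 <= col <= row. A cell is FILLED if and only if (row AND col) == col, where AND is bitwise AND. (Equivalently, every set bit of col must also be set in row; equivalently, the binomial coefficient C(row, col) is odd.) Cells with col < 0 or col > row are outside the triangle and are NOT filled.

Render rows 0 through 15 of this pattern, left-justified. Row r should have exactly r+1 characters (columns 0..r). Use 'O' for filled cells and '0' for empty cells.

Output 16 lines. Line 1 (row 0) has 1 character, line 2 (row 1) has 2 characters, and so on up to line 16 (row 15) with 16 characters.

Answer: O
OO
O0O
OOOO
O000O
OO00OO
O0O0O0O
OOOOOOOO
O0000000O
OO000000OO
O0O00000O0O
OOOO0000OOOO
O000O000O000O
OO00OO00OO00OO
O0O0O0O0O0O0O0O
OOOOOOOOOOOOOOOO

Derivation:
r0=0: O
r1=1: OO
r2=10: O0O
r3=11: OOOO
r4=100: O000O
r5=101: OO00OO
r6=110: O0O0O0O
r7=111: OOOOOOOO
r8=1000: O0000000O
r9=1001: OO000000OO
r10=1010: O0O00000O0O
r11=1011: OOOO0000OOOO
r12=1100: O000O000O000O
r13=1101: OO00OO00OO00OO
r14=1110: O0O0O0O0O0O0O0O
r15=1111: OOOOOOOOOOOOOOOO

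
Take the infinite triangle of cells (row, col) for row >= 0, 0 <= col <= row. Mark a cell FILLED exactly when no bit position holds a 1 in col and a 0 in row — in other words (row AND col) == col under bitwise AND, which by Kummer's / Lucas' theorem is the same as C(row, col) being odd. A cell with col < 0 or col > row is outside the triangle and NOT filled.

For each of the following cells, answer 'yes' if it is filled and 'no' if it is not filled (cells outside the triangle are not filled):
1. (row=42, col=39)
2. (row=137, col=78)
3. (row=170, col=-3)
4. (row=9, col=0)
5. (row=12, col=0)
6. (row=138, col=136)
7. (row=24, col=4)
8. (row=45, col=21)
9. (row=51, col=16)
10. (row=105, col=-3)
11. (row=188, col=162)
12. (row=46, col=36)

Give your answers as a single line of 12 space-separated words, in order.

Answer: no no no yes yes yes no no yes no no yes

Derivation:
(42,39): row=0b101010, col=0b100111, row AND col = 0b100010 = 34; 34 != 39 -> empty
(137,78): row=0b10001001, col=0b1001110, row AND col = 0b1000 = 8; 8 != 78 -> empty
(170,-3): col outside [0, 170] -> not filled
(9,0): row=0b1001, col=0b0, row AND col = 0b0 = 0; 0 == 0 -> filled
(12,0): row=0b1100, col=0b0, row AND col = 0b0 = 0; 0 == 0 -> filled
(138,136): row=0b10001010, col=0b10001000, row AND col = 0b10001000 = 136; 136 == 136 -> filled
(24,4): row=0b11000, col=0b100, row AND col = 0b0 = 0; 0 != 4 -> empty
(45,21): row=0b101101, col=0b10101, row AND col = 0b101 = 5; 5 != 21 -> empty
(51,16): row=0b110011, col=0b10000, row AND col = 0b10000 = 16; 16 == 16 -> filled
(105,-3): col outside [0, 105] -> not filled
(188,162): row=0b10111100, col=0b10100010, row AND col = 0b10100000 = 160; 160 != 162 -> empty
(46,36): row=0b101110, col=0b100100, row AND col = 0b100100 = 36; 36 == 36 -> filled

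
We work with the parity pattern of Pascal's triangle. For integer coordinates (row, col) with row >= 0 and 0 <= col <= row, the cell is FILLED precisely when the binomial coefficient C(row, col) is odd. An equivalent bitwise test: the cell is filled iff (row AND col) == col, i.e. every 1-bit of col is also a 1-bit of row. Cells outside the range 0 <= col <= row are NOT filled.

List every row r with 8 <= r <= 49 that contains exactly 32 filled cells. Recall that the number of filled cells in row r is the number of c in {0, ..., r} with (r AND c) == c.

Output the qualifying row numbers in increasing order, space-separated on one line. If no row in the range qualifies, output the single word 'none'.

Row r has 2^popcount(r) filled cells, so we need popcount(r) = log2(32) = 5.
Scan r = 8..49 and keep those with exactly 5 one-bits:
r=8=1000 popcount=1 -> skip
r=9=1001 popcount=2 -> skip
r=10=1010 popcount=2 -> skip
r=11=1011 popcount=3 -> skip
r=12=1100 popcount=2 -> skip
r=13=1101 popcount=3 -> skip
r=14=1110 popcount=3 -> skip
r=15=1111 popcount=4 -> skip
r=16=10000 popcount=1 -> skip
r=17=10001 popcount=2 -> skip
r=18=10010 popcount=2 -> skip
r=19=10011 popcount=3 -> skip
r=20=10100 popcount=2 -> skip
r=21=10101 popcount=3 -> skip
r=22=10110 popcount=3 -> skip
r=23=10111 popcount=4 -> skip
r=24=11000 popcount=2 -> skip
r=25=11001 popcount=3 -> skip
r=26=11010 popcount=3 -> skip
r=27=11011 popcount=4 -> skip
r=28=11100 popcount=3 -> skip
r=29=11101 popcount=4 -> skip
r=30=11110 popcount=4 -> skip
r=31=11111 popcount=5 -> KEEP
r=32=100000 popcount=1 -> skip
r=33=100001 popcount=2 -> skip
r=34=100010 popcount=2 -> skip
r=35=100011 popcount=3 -> skip
r=36=100100 popcount=2 -> skip
r=37=100101 popcount=3 -> skip
r=38=100110 popcount=3 -> skip
r=39=100111 popcount=4 -> skip
r=40=101000 popcount=2 -> skip
r=41=101001 popcount=3 -> skip
r=42=101010 popcount=3 -> skip
r=43=101011 popcount=4 -> skip
r=44=101100 popcount=3 -> skip
r=45=101101 popcount=4 -> skip
r=46=101110 popcount=4 -> skip
r=47=101111 popcount=5 -> KEEP
r=48=110000 popcount=2 -> skip
r=49=110001 popcount=3 -> skip
Kept rows: 31 47

Answer: 31 47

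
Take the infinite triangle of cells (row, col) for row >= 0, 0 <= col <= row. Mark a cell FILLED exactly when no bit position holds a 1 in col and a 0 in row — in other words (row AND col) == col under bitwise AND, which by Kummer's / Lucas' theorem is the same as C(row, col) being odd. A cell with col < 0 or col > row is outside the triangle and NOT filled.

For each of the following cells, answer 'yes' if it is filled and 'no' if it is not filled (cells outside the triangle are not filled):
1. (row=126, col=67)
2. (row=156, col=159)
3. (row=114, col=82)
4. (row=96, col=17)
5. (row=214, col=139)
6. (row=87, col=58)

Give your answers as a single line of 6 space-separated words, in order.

(126,67): row=0b1111110, col=0b1000011, row AND col = 0b1000010 = 66; 66 != 67 -> empty
(156,159): col outside [0, 156] -> not filled
(114,82): row=0b1110010, col=0b1010010, row AND col = 0b1010010 = 82; 82 == 82 -> filled
(96,17): row=0b1100000, col=0b10001, row AND col = 0b0 = 0; 0 != 17 -> empty
(214,139): row=0b11010110, col=0b10001011, row AND col = 0b10000010 = 130; 130 != 139 -> empty
(87,58): row=0b1010111, col=0b111010, row AND col = 0b10010 = 18; 18 != 58 -> empty

Answer: no no yes no no no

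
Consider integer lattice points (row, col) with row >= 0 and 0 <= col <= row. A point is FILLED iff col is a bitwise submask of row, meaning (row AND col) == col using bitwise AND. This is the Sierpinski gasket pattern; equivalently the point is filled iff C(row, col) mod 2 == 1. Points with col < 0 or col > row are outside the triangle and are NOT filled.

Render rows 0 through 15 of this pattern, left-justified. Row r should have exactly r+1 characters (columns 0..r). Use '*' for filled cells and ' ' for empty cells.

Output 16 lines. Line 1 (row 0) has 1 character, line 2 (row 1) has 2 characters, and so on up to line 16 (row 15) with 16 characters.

Answer: *
**
* *
****
*   *
**  **
* * * *
********
*       *
**      **
* *     * *
****    ****
*   *   *   *
**  **  **  **
* * * * * * * *
****************

Derivation:
r0=0: *
r1=1: **
r2=10: * *
r3=11: ****
r4=100: *   *
r5=101: **  **
r6=110: * * * *
r7=111: ********
r8=1000: *       *
r9=1001: **      **
r10=1010: * *     * *
r11=1011: ****    ****
r12=1100: *   *   *   *
r13=1101: **  **  **  **
r14=1110: * * * * * * * *
r15=1111: ****************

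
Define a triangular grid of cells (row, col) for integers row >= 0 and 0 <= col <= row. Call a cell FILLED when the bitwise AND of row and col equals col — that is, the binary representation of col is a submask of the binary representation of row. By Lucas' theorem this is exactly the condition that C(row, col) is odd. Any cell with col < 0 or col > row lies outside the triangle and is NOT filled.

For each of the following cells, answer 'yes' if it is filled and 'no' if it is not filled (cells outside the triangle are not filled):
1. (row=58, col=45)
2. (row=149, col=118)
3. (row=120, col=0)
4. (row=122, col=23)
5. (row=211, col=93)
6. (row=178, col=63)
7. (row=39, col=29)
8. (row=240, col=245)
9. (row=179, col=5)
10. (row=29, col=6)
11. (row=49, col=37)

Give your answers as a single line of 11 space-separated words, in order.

Answer: no no yes no no no no no no no no

Derivation:
(58,45): row=0b111010, col=0b101101, row AND col = 0b101000 = 40; 40 != 45 -> empty
(149,118): row=0b10010101, col=0b1110110, row AND col = 0b10100 = 20; 20 != 118 -> empty
(120,0): row=0b1111000, col=0b0, row AND col = 0b0 = 0; 0 == 0 -> filled
(122,23): row=0b1111010, col=0b10111, row AND col = 0b10010 = 18; 18 != 23 -> empty
(211,93): row=0b11010011, col=0b1011101, row AND col = 0b1010001 = 81; 81 != 93 -> empty
(178,63): row=0b10110010, col=0b111111, row AND col = 0b110010 = 50; 50 != 63 -> empty
(39,29): row=0b100111, col=0b11101, row AND col = 0b101 = 5; 5 != 29 -> empty
(240,245): col outside [0, 240] -> not filled
(179,5): row=0b10110011, col=0b101, row AND col = 0b1 = 1; 1 != 5 -> empty
(29,6): row=0b11101, col=0b110, row AND col = 0b100 = 4; 4 != 6 -> empty
(49,37): row=0b110001, col=0b100101, row AND col = 0b100001 = 33; 33 != 37 -> empty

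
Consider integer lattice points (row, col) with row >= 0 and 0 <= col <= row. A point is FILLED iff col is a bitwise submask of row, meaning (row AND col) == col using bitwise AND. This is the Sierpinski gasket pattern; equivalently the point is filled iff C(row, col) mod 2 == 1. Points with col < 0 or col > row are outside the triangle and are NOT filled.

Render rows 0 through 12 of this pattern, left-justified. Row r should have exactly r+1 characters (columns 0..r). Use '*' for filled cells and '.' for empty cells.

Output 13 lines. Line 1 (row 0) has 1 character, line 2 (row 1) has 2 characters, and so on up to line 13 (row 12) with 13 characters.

r0=0: *
r1=1: **
r2=10: *.*
r3=11: ****
r4=100: *...*
r5=101: **..**
r6=110: *.*.*.*
r7=111: ********
r8=1000: *.......*
r9=1001: **......**
r10=1010: *.*.....*.*
r11=1011: ****....****
r12=1100: *...*...*...*

Answer: *
**
*.*
****
*...*
**..**
*.*.*.*
********
*.......*
**......**
*.*.....*.*
****....****
*...*...*...*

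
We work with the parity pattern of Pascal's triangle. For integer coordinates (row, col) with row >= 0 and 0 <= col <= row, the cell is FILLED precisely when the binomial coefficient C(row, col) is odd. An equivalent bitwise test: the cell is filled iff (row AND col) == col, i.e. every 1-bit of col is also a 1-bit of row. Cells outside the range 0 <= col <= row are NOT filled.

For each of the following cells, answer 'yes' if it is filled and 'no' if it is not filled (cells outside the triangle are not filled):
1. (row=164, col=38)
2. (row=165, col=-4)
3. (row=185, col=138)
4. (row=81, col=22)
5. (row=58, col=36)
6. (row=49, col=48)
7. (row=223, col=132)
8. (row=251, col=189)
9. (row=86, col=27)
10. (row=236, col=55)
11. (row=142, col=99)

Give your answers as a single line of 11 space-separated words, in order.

(164,38): row=0b10100100, col=0b100110, row AND col = 0b100100 = 36; 36 != 38 -> empty
(165,-4): col outside [0, 165] -> not filled
(185,138): row=0b10111001, col=0b10001010, row AND col = 0b10001000 = 136; 136 != 138 -> empty
(81,22): row=0b1010001, col=0b10110, row AND col = 0b10000 = 16; 16 != 22 -> empty
(58,36): row=0b111010, col=0b100100, row AND col = 0b100000 = 32; 32 != 36 -> empty
(49,48): row=0b110001, col=0b110000, row AND col = 0b110000 = 48; 48 == 48 -> filled
(223,132): row=0b11011111, col=0b10000100, row AND col = 0b10000100 = 132; 132 == 132 -> filled
(251,189): row=0b11111011, col=0b10111101, row AND col = 0b10111001 = 185; 185 != 189 -> empty
(86,27): row=0b1010110, col=0b11011, row AND col = 0b10010 = 18; 18 != 27 -> empty
(236,55): row=0b11101100, col=0b110111, row AND col = 0b100100 = 36; 36 != 55 -> empty
(142,99): row=0b10001110, col=0b1100011, row AND col = 0b10 = 2; 2 != 99 -> empty

Answer: no no no no no yes yes no no no no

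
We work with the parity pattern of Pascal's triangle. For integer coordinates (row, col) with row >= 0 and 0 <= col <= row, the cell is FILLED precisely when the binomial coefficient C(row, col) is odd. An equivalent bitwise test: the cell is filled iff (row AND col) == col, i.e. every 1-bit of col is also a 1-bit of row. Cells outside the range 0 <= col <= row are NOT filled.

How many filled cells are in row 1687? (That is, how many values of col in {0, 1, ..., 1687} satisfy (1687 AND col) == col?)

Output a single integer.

1687 in binary = 11010010111
popcount(1687) = number of 1-bits in 11010010111 = 7
A col c satisfies (1687 AND c) == c iff every set bit of c is also set in 1687; each of the 7 set bits of 1687 can independently be on or off in c.
count = 2^7 = 128

Answer: 128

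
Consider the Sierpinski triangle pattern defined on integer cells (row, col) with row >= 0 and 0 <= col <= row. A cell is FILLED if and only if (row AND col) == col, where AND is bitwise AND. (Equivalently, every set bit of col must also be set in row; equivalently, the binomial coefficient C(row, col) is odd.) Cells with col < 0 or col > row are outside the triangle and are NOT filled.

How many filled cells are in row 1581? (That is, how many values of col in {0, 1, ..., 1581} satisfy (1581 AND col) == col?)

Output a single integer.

Answer: 64

Derivation:
1581 in binary = 11000101101
popcount(1581) = number of 1-bits in 11000101101 = 6
A col c satisfies (1581 AND c) == c iff every set bit of c is also set in 1581; each of the 6 set bits of 1581 can independently be on or off in c.
count = 2^6 = 64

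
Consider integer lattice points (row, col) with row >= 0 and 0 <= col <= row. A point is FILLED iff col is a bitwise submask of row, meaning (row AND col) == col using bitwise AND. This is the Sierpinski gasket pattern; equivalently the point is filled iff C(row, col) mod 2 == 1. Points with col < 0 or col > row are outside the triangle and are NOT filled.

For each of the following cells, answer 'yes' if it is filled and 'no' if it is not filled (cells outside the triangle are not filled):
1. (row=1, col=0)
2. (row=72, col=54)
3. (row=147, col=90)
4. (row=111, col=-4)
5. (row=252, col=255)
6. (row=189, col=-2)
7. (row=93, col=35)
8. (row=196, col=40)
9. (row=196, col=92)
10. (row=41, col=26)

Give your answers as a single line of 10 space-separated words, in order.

(1,0): row=0b1, col=0b0, row AND col = 0b0 = 0; 0 == 0 -> filled
(72,54): row=0b1001000, col=0b110110, row AND col = 0b0 = 0; 0 != 54 -> empty
(147,90): row=0b10010011, col=0b1011010, row AND col = 0b10010 = 18; 18 != 90 -> empty
(111,-4): col outside [0, 111] -> not filled
(252,255): col outside [0, 252] -> not filled
(189,-2): col outside [0, 189] -> not filled
(93,35): row=0b1011101, col=0b100011, row AND col = 0b1 = 1; 1 != 35 -> empty
(196,40): row=0b11000100, col=0b101000, row AND col = 0b0 = 0; 0 != 40 -> empty
(196,92): row=0b11000100, col=0b1011100, row AND col = 0b1000100 = 68; 68 != 92 -> empty
(41,26): row=0b101001, col=0b11010, row AND col = 0b1000 = 8; 8 != 26 -> empty

Answer: yes no no no no no no no no no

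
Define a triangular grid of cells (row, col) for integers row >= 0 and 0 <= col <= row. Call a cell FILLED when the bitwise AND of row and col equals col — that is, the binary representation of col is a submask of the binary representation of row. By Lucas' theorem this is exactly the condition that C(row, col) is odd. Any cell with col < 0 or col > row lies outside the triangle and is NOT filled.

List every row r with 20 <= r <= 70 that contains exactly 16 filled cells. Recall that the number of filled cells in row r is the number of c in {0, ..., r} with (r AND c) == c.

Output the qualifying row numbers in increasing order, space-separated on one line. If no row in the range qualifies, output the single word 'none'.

Row r has 2^popcount(r) filled cells, so we need popcount(r) = log2(16) = 4.
Scan r = 20..70 and keep those with exactly 4 one-bits:
r=20=10100 popcount=2 -> skip
r=21=10101 popcount=3 -> skip
r=22=10110 popcount=3 -> skip
r=23=10111 popcount=4 -> KEEP
r=24=11000 popcount=2 -> skip
r=25=11001 popcount=3 -> skip
r=26=11010 popcount=3 -> skip
r=27=11011 popcount=4 -> KEEP
r=28=11100 popcount=3 -> skip
r=29=11101 popcount=4 -> KEEP
r=30=11110 popcount=4 -> KEEP
r=31=11111 popcount=5 -> skip
r=32=100000 popcount=1 -> skip
r=33=100001 popcount=2 -> skip
r=34=100010 popcount=2 -> skip
r=35=100011 popcount=3 -> skip
r=36=100100 popcount=2 -> skip
r=37=100101 popcount=3 -> skip
r=38=100110 popcount=3 -> skip
r=39=100111 popcount=4 -> KEEP
r=40=101000 popcount=2 -> skip
r=41=101001 popcount=3 -> skip
r=42=101010 popcount=3 -> skip
r=43=101011 popcount=4 -> KEEP
r=44=101100 popcount=3 -> skip
r=45=101101 popcount=4 -> KEEP
r=46=101110 popcount=4 -> KEEP
r=47=101111 popcount=5 -> skip
r=48=110000 popcount=2 -> skip
r=49=110001 popcount=3 -> skip
r=50=110010 popcount=3 -> skip
r=51=110011 popcount=4 -> KEEP
r=52=110100 popcount=3 -> skip
r=53=110101 popcount=4 -> KEEP
r=54=110110 popcount=4 -> KEEP
r=55=110111 popcount=5 -> skip
r=56=111000 popcount=3 -> skip
r=57=111001 popcount=4 -> KEEP
r=58=111010 popcount=4 -> KEEP
r=59=111011 popcount=5 -> skip
r=60=111100 popcount=4 -> KEEP
r=61=111101 popcount=5 -> skip
r=62=111110 popcount=5 -> skip
r=63=111111 popcount=6 -> skip
r=64=1000000 popcount=1 -> skip
r=65=1000001 popcount=2 -> skip
r=66=1000010 popcount=2 -> skip
r=67=1000011 popcount=3 -> skip
r=68=1000100 popcount=2 -> skip
r=69=1000101 popcount=3 -> skip
r=70=1000110 popcount=3 -> skip
Kept rows: 23 27 29 30 39 43 45 46 51 53 54 57 58 60

Answer: 23 27 29 30 39 43 45 46 51 53 54 57 58 60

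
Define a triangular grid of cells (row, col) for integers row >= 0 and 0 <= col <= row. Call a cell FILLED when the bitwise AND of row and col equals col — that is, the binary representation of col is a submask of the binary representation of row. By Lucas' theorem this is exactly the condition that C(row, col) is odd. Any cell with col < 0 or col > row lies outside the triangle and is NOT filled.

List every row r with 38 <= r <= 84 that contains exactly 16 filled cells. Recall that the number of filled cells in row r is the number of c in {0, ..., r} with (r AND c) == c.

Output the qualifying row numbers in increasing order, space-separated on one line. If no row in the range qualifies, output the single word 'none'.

Row r has 2^popcount(r) filled cells, so we need popcount(r) = log2(16) = 4.
Scan r = 38..84 and keep those with exactly 4 one-bits:
r=38=100110 popcount=3 -> skip
r=39=100111 popcount=4 -> KEEP
r=40=101000 popcount=2 -> skip
r=41=101001 popcount=3 -> skip
r=42=101010 popcount=3 -> skip
r=43=101011 popcount=4 -> KEEP
r=44=101100 popcount=3 -> skip
r=45=101101 popcount=4 -> KEEP
r=46=101110 popcount=4 -> KEEP
r=47=101111 popcount=5 -> skip
r=48=110000 popcount=2 -> skip
r=49=110001 popcount=3 -> skip
r=50=110010 popcount=3 -> skip
r=51=110011 popcount=4 -> KEEP
r=52=110100 popcount=3 -> skip
r=53=110101 popcount=4 -> KEEP
r=54=110110 popcount=4 -> KEEP
r=55=110111 popcount=5 -> skip
r=56=111000 popcount=3 -> skip
r=57=111001 popcount=4 -> KEEP
r=58=111010 popcount=4 -> KEEP
r=59=111011 popcount=5 -> skip
r=60=111100 popcount=4 -> KEEP
r=61=111101 popcount=5 -> skip
r=62=111110 popcount=5 -> skip
r=63=111111 popcount=6 -> skip
r=64=1000000 popcount=1 -> skip
r=65=1000001 popcount=2 -> skip
r=66=1000010 popcount=2 -> skip
r=67=1000011 popcount=3 -> skip
r=68=1000100 popcount=2 -> skip
r=69=1000101 popcount=3 -> skip
r=70=1000110 popcount=3 -> skip
r=71=1000111 popcount=4 -> KEEP
r=72=1001000 popcount=2 -> skip
r=73=1001001 popcount=3 -> skip
r=74=1001010 popcount=3 -> skip
r=75=1001011 popcount=4 -> KEEP
r=76=1001100 popcount=3 -> skip
r=77=1001101 popcount=4 -> KEEP
r=78=1001110 popcount=4 -> KEEP
r=79=1001111 popcount=5 -> skip
r=80=1010000 popcount=2 -> skip
r=81=1010001 popcount=3 -> skip
r=82=1010010 popcount=3 -> skip
r=83=1010011 popcount=4 -> KEEP
r=84=1010100 popcount=3 -> skip
Kept rows: 39 43 45 46 51 53 54 57 58 60 71 75 77 78 83

Answer: 39 43 45 46 51 53 54 57 58 60 71 75 77 78 83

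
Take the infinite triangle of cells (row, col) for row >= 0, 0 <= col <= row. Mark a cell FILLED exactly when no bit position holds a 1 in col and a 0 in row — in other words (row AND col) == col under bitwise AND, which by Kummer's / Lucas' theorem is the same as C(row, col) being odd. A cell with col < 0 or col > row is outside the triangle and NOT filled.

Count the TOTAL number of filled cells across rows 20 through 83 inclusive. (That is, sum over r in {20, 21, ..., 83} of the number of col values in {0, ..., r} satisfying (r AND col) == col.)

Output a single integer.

Answer: 828

Derivation:
r20=10100 pc2: +4 =4
r21=10101 pc3: +8 =12
r22=10110 pc3: +8 =20
r23=10111 pc4: +16 =36
r24=11000 pc2: +4 =40
r25=11001 pc3: +8 =48
r26=11010 pc3: +8 =56
r27=11011 pc4: +16 =72
r28=11100 pc3: +8 =80
r29=11101 pc4: +16 =96
r30=11110 pc4: +16 =112
r31=11111 pc5: +32 =144
r32=100000 pc1: +2 =146
r33=100001 pc2: +4 =150
r34=100010 pc2: +4 =154
r35=100011 pc3: +8 =162
r36=100100 pc2: +4 =166
r37=100101 pc3: +8 =174
r38=100110 pc3: +8 =182
r39=100111 pc4: +16 =198
r40=101000 pc2: +4 =202
r41=101001 pc3: +8 =210
r42=101010 pc3: +8 =218
r43=101011 pc4: +16 =234
r44=101100 pc3: +8 =242
r45=101101 pc4: +16 =258
r46=101110 pc4: +16 =274
r47=101111 pc5: +32 =306
r48=110000 pc2: +4 =310
r49=110001 pc3: +8 =318
r50=110010 pc3: +8 =326
r51=110011 pc4: +16 =342
r52=110100 pc3: +8 =350
r53=110101 pc4: +16 =366
r54=110110 pc4: +16 =382
r55=110111 pc5: +32 =414
r56=111000 pc3: +8 =422
r57=111001 pc4: +16 =438
r58=111010 pc4: +16 =454
r59=111011 pc5: +32 =486
r60=111100 pc4: +16 =502
r61=111101 pc5: +32 =534
r62=111110 pc5: +32 =566
r63=111111 pc6: +64 =630
r64=1000000 pc1: +2 =632
r65=1000001 pc2: +4 =636
r66=1000010 pc2: +4 =640
r67=1000011 pc3: +8 =648
r68=1000100 pc2: +4 =652
r69=1000101 pc3: +8 =660
r70=1000110 pc3: +8 =668
r71=1000111 pc4: +16 =684
r72=1001000 pc2: +4 =688
r73=1001001 pc3: +8 =696
r74=1001010 pc3: +8 =704
r75=1001011 pc4: +16 =720
r76=1001100 pc3: +8 =728
r77=1001101 pc4: +16 =744
r78=1001110 pc4: +16 =760
r79=1001111 pc5: +32 =792
r80=1010000 pc2: +4 =796
r81=1010001 pc3: +8 =804
r82=1010010 pc3: +8 =812
r83=1010011 pc4: +16 =828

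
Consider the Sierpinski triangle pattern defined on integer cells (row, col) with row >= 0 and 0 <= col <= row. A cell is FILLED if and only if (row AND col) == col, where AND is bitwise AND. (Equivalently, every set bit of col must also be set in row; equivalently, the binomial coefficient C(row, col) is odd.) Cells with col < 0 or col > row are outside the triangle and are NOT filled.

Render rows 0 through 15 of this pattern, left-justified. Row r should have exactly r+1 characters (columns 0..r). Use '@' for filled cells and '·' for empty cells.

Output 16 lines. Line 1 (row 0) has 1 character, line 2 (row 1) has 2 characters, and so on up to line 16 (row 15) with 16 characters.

r0=0: @
r1=1: @@
r2=10: @·@
r3=11: @@@@
r4=100: @···@
r5=101: @@··@@
r6=110: @·@·@·@
r7=111: @@@@@@@@
r8=1000: @·······@
r9=1001: @@······@@
r10=1010: @·@·····@·@
r11=1011: @@@@····@@@@
r12=1100: @···@···@···@
r13=1101: @@··@@··@@··@@
r14=1110: @·@·@·@·@·@·@·@
r15=1111: @@@@@@@@@@@@@@@@

Answer: @
@@
@·@
@@@@
@···@
@@··@@
@·@·@·@
@@@@@@@@
@·······@
@@······@@
@·@·····@·@
@@@@····@@@@
@···@···@···@
@@··@@··@@··@@
@·@·@·@·@·@·@·@
@@@@@@@@@@@@@@@@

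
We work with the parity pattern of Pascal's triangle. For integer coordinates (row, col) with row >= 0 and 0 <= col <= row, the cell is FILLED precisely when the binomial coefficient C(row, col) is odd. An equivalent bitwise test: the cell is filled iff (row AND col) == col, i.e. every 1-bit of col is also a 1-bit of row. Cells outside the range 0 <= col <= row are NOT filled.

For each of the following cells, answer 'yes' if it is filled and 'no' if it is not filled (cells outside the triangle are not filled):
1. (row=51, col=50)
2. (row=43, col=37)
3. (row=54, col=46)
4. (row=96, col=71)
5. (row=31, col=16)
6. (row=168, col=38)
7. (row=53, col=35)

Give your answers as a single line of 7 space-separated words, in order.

Answer: yes no no no yes no no

Derivation:
(51,50): row=0b110011, col=0b110010, row AND col = 0b110010 = 50; 50 == 50 -> filled
(43,37): row=0b101011, col=0b100101, row AND col = 0b100001 = 33; 33 != 37 -> empty
(54,46): row=0b110110, col=0b101110, row AND col = 0b100110 = 38; 38 != 46 -> empty
(96,71): row=0b1100000, col=0b1000111, row AND col = 0b1000000 = 64; 64 != 71 -> empty
(31,16): row=0b11111, col=0b10000, row AND col = 0b10000 = 16; 16 == 16 -> filled
(168,38): row=0b10101000, col=0b100110, row AND col = 0b100000 = 32; 32 != 38 -> empty
(53,35): row=0b110101, col=0b100011, row AND col = 0b100001 = 33; 33 != 35 -> empty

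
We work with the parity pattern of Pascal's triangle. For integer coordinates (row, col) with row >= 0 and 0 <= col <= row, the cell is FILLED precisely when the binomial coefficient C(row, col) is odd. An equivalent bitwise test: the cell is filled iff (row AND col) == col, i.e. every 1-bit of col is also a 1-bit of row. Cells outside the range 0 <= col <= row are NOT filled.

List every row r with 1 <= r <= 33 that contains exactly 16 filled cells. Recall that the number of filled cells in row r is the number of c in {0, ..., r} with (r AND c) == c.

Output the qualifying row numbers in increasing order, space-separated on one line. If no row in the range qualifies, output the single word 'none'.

Answer: 15 23 27 29 30

Derivation:
Row r has 2^popcount(r) filled cells, so we need popcount(r) = log2(16) = 4.
Scan r = 1..33 and keep those with exactly 4 one-bits:
r=1=1 popcount=1 -> skip
r=2=10 popcount=1 -> skip
r=3=11 popcount=2 -> skip
r=4=100 popcount=1 -> skip
r=5=101 popcount=2 -> skip
r=6=110 popcount=2 -> skip
r=7=111 popcount=3 -> skip
r=8=1000 popcount=1 -> skip
r=9=1001 popcount=2 -> skip
r=10=1010 popcount=2 -> skip
r=11=1011 popcount=3 -> skip
r=12=1100 popcount=2 -> skip
r=13=1101 popcount=3 -> skip
r=14=1110 popcount=3 -> skip
r=15=1111 popcount=4 -> KEEP
r=16=10000 popcount=1 -> skip
r=17=10001 popcount=2 -> skip
r=18=10010 popcount=2 -> skip
r=19=10011 popcount=3 -> skip
r=20=10100 popcount=2 -> skip
r=21=10101 popcount=3 -> skip
r=22=10110 popcount=3 -> skip
r=23=10111 popcount=4 -> KEEP
r=24=11000 popcount=2 -> skip
r=25=11001 popcount=3 -> skip
r=26=11010 popcount=3 -> skip
r=27=11011 popcount=4 -> KEEP
r=28=11100 popcount=3 -> skip
r=29=11101 popcount=4 -> KEEP
r=30=11110 popcount=4 -> KEEP
r=31=11111 popcount=5 -> skip
r=32=100000 popcount=1 -> skip
r=33=100001 popcount=2 -> skip
Kept rows: 15 23 27 29 30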